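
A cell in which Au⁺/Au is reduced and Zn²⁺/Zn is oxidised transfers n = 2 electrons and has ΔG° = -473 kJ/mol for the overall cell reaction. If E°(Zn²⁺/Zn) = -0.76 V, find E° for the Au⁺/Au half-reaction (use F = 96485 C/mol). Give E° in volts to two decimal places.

+1.69 V

E°cell = −ΔG°/(nF) = −(-473×10³)/((2)(96485)) = +2.451 V.
Since Au⁺/Au is the cathode and Zn²⁺/Zn the anode, E°cell = E°(Au⁺/Au) − E°(Zn²⁺/Zn).
So E°(Au⁺/Au) = E°cell + E°(Zn²⁺/Zn) = +2.451 + (-0.76) = +1.69 V.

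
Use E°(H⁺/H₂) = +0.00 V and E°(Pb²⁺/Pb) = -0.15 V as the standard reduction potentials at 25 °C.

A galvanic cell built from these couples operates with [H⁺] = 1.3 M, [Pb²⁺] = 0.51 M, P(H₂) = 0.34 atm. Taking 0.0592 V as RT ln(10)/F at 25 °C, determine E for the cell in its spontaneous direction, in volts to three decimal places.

H⁺/H₂ is the cathode (higher E°), Pb²⁺/Pb the anode: E°cell = +0.00 − (-0.15) = +0.15 V, n = 2.
Overall: 2 H⁺(aq) + Pb(s) → H₂(g) + Pb²⁺(aq)
Q = P(H₂)·[Pb²⁺] / ([H⁺]^2); log Q = -0.989.
E = E° − (0.0592/n) log Q = +0.15 − (0.0592/2)(-0.989) = +0.179 V.

+0.179 V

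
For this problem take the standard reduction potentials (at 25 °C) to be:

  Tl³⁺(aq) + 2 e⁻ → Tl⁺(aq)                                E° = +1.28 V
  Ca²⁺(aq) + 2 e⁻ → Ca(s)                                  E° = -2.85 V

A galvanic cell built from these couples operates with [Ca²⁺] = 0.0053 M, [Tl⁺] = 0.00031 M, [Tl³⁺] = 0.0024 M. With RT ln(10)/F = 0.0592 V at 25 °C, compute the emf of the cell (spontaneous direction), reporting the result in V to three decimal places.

+4.224 V

Tl³⁺/Tl⁺ is the cathode (higher E°), Ca²⁺/Ca the anode: E°cell = +1.28 − (-2.85) = +4.13 V, n = 2.
Overall: Tl³⁺(aq) + Ca(s) → Tl⁺(aq) + Ca²⁺(aq)
Q = [Tl⁺]·[Ca²⁺] / ([Tl³⁺]); log Q = -3.165.
E = E° − (0.0592/n) log Q = +4.13 − (0.0592/2)(-3.165) = +4.224 V.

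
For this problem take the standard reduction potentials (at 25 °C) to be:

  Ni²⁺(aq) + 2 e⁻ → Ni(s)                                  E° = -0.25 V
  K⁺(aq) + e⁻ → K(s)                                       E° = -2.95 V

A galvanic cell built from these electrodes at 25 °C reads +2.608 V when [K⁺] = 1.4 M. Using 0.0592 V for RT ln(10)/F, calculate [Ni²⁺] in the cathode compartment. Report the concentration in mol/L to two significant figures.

0.0015 M

Ni²⁺/Ni is the cathode, K⁺/K the anode: E°cell = +2.70 V, n = 2.
Overall reaction: Ni²⁺(aq) + 2 K(s) → Ni(s) + 2 K⁺(aq); Q = [K⁺]^2/[Ni²⁺]^1.
From E = E° − (0.0592/n) log Q: log Q = (E° − E)·n/0.0592 = (+2.70 − (+2.608))·2/0.0592 = 3.1081.
So 1·log[Ni²⁺] = 2·log(1.4) − log Q = 0.2923 − (3.1081) = -2.8158; [Ni²⁺] = 10^(-2.8158) ≈ 0.0015 M.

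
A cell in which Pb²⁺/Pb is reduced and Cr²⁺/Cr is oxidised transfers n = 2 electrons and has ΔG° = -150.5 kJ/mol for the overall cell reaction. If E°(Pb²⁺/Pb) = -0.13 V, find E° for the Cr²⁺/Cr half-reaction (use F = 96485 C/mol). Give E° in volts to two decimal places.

-0.91 V

E°cell = −ΔG°/(nF) = −(-150.5×10³)/((2)(96485)) = +0.780 V.
Since Pb²⁺/Pb is the cathode and Cr²⁺/Cr the anode, E°cell = E°(Pb²⁺/Pb) − E°(Cr²⁺/Cr).
So E°(Cr²⁺/Cr) = E°(Pb²⁺/Pb) − E°cell = (-0.13) − (+0.780) = -0.91 V.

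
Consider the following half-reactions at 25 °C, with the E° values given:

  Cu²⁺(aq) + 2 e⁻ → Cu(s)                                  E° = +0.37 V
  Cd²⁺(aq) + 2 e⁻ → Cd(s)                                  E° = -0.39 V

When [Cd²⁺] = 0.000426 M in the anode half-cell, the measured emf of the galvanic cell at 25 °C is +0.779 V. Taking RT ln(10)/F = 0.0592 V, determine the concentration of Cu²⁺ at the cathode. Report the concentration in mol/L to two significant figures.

0.0019 M

Cu²⁺/Cu is the cathode, Cd²⁺/Cd the anode: E°cell = +0.76 V, n = 2.
Overall reaction: Cu²⁺(aq) + Cd(s) → Cu(s) + Cd²⁺(aq); Q = [Cd²⁺]^1/[Cu²⁺]^1.
From E = E° − (0.0592/n) log Q: log Q = (E° − E)·n/0.0592 = (+0.76 − (+0.779))·2/0.0592 = -0.6419.
So 1·log[Cu²⁺] = 1·log(0.000426) − log Q = -3.3706 − (-0.6419) = -2.7287; [Cu²⁺] = 10^(-2.7287) ≈ 0.0019 M.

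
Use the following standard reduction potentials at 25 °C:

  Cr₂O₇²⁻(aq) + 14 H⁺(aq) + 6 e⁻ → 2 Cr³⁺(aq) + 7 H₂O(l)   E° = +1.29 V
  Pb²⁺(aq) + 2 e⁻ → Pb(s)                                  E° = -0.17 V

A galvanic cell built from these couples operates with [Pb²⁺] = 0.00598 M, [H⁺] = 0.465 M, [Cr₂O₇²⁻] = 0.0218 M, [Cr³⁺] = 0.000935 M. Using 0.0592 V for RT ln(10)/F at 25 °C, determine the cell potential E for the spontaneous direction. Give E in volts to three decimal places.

+1.523 V

Cr₂O₇²⁻/Cr³⁺ is the cathode (higher E°), Pb²⁺/Pb the anode: E°cell = +1.29 − (-0.17) = +1.46 V, n = 6.
Overall: Cr₂O₇²⁻(aq) + 14 H⁺(aq) + 3 Pb(s) → 2 Cr³⁺(aq) + 7 H₂O(l) + 3 Pb²⁺(aq)
Q = [Cr³⁺]^2·[Pb²⁺]^3 / ([Cr₂O₇²⁻]·[H⁺]^14); log Q = -6.411.
E = E° − (0.0592/n) log Q = +1.46 − (0.0592/6)(-6.411) = +1.523 V.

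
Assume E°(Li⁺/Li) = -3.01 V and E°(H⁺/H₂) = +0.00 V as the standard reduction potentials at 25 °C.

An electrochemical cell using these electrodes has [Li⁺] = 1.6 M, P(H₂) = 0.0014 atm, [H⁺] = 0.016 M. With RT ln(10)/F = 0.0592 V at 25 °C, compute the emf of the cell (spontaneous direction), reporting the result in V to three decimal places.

H⁺/H₂ is the cathode (higher E°), Li⁺/Li the anode: E°cell = +0.00 − (-3.01) = +3.01 V, n = 2.
Overall: 2 H⁺(aq) + 2 Li(s) → H₂(g) + 2 Li⁺(aq)
Q = P(H₂)·[Li⁺]^2 / ([H⁺]^2); log Q = 1.146.
E = E° − (0.0592/n) log Q = +3.01 − (0.0592/2)(1.146) = +2.976 V.

+2.976 V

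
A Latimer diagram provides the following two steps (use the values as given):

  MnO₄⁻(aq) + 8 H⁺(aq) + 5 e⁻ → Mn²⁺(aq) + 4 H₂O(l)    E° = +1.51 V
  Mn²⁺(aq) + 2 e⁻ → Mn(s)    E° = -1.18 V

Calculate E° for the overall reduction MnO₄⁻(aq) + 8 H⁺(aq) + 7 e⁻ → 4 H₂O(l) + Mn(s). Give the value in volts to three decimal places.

+0.741 V

Adding the free-energy changes (−nFE°) of the two steps gives −n₃FE°₃ = −n₁FE°₁ − n₂FE°₂.
E°₃ = (5×+1.51 + 2×-1.18) / 7 = (+5.190) / 7 = +0.741 V.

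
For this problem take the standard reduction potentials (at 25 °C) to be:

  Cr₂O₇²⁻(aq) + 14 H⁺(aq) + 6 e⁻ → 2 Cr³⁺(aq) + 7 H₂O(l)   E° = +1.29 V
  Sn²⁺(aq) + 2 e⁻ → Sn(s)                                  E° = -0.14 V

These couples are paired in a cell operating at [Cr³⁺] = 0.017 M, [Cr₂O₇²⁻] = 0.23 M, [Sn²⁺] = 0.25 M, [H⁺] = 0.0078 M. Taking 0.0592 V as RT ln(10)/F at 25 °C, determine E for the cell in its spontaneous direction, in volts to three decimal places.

Cr₂O₇²⁻/Cr³⁺ is the cathode (higher E°), Sn²⁺/Sn the anode: E°cell = +1.29 − (-0.14) = +1.43 V, n = 6.
Overall: Cr₂O₇²⁻(aq) + 14 H⁺(aq) + 3 Sn(s) → 2 Cr³⁺(aq) + 7 H₂O(l) + 3 Sn²⁺(aq)
Q = [Cr³⁺]^2·[Sn²⁺]^3 / ([Cr₂O₇²⁻]·[H⁺]^14); log Q = 24.804.
E = E° − (0.0592/n) log Q = +1.43 − (0.0592/6)(24.804) = +1.185 V.

+1.185 V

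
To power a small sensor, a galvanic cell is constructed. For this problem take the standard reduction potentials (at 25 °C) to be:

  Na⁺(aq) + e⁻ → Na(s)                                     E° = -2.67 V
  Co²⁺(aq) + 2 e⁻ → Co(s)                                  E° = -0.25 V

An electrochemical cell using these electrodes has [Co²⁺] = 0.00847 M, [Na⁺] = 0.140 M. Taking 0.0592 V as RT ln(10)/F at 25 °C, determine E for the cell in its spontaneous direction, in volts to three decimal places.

+2.409 V

Co²⁺/Co is the cathode (higher E°), Na⁺/Na the anode: E°cell = -0.25 − (-2.67) = +2.42 V, n = 2.
Overall: Co²⁺(aq) + 2 Na(s) → Co(s) + 2 Na⁺(aq)
Q = [Na⁺]^2 / ([Co²⁺]); log Q = 0.364.
E = E° − (0.0592/n) log Q = +2.42 − (0.0592/2)(0.364) = +2.409 V.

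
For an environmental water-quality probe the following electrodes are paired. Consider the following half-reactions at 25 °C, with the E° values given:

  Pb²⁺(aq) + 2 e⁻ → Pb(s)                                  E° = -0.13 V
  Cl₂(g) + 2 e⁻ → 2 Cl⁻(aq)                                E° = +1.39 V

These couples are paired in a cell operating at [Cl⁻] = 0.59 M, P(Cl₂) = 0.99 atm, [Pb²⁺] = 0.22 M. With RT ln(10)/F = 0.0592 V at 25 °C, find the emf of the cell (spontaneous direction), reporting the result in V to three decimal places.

Cl₂/Cl⁻ is the cathode (higher E°), Pb²⁺/Pb the anode: E°cell = +1.39 − (-0.13) = +1.52 V, n = 2.
Overall: Cl₂(g) + Pb(s) → 2 Cl⁻(aq) + Pb²⁺(aq)
Q = [Cl⁻]^2·[Pb²⁺] / (P(Cl₂)); log Q = -1.112.
E = E° − (0.0592/n) log Q = +1.52 − (0.0592/2)(-1.112) = +1.553 V.

+1.553 V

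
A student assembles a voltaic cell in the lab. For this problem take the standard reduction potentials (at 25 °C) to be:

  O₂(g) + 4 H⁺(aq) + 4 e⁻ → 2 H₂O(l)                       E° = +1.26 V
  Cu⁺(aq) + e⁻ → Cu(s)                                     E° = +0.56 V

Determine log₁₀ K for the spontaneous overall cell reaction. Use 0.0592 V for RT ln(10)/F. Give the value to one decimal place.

47.3

Cathode: O₂/H₂O; anode: Cu⁺/Cu. E°cell = +0.70 V, n = 4.
log K = nE°cell / 0.0592 = (4)(+0.70) / 0.0592 = 47.3.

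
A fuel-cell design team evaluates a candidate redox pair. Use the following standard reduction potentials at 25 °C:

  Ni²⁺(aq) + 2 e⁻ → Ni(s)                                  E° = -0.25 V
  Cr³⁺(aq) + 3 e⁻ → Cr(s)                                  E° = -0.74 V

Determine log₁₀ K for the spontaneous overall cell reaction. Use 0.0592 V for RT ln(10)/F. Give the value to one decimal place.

49.7

Cathode: Ni²⁺/Ni; anode: Cr³⁺/Cr. E°cell = +0.49 V, n = 6.
log K = nE°cell / 0.0592 = (6)(+0.49) / 0.0592 = 49.7.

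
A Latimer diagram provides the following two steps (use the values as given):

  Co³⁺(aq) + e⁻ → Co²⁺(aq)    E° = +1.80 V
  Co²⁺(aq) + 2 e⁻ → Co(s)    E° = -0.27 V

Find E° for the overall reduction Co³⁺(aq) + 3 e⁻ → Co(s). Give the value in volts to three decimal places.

Adding the free-energy changes (−nFE°) of the two steps gives −n₃FE°₃ = −n₁FE°₁ − n₂FE°₂.
E°₃ = (1×+1.80 + 2×-0.27) / 3 = (+1.260) / 3 = +0.420 V.

+0.420 V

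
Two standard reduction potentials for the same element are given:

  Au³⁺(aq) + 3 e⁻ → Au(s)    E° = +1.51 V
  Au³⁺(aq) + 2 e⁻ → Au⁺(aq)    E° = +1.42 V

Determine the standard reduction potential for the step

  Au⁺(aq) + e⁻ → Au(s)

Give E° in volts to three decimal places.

Sequential free energies add, so n₃E°₃ = n₁E°₁ + n₂E°₂.
With n₃ = 3, and the known step contributing 2×(+1.42) V, the unknown satisfies 1·E° = 3×(+1.51) − 2×(+1.42) = +1.690.
E° = +1.690 / 1 = +1.690 V.

+1.690 V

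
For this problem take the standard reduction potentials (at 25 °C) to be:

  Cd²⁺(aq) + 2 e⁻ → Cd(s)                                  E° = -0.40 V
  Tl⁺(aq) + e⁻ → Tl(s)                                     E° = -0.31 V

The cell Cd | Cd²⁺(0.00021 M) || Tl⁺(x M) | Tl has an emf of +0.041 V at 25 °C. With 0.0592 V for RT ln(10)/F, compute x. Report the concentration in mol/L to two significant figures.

0.0022 M

Tl⁺/Tl is the cathode, Cd²⁺/Cd the anode: E°cell = +0.09 V, n = 2.
Overall reaction: 2 Tl⁺(aq) + Cd(s) → 2 Tl(s) + Cd²⁺(aq); Q = [Cd²⁺]^1/[Tl⁺]^2.
From E = E° − (0.0592/n) log Q: log Q = (E° − E)·n/0.0592 = (+0.09 − (+0.041))·2/0.0592 = 1.6554.
So 2·log[Tl⁺] = 1·log(0.00021) − log Q = -3.6778 − (1.6554) = -5.3332; log[Tl⁺] = -5.3332 / 2 = -2.6666; [Tl⁺] = 10^(-2.6666) ≈ 0.0022 M.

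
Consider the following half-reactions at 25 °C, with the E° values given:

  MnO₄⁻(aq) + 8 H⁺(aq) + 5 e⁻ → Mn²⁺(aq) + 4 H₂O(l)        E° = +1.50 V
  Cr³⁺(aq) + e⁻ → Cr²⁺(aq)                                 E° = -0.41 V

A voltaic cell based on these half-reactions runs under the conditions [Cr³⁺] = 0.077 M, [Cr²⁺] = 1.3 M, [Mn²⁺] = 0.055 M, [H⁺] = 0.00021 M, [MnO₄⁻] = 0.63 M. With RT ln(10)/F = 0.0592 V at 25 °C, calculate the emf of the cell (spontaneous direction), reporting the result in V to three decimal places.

+1.647 V

MnO₄⁻/Mn²⁺ is the cathode (higher E°), Cr³⁺/Cr²⁺ the anode: E°cell = +1.50 − (-0.41) = +1.91 V, n = 5.
Overall: MnO₄⁻(aq) + 8 H⁺(aq) + 5 Cr²⁺(aq) → Mn²⁺(aq) + 4 H₂O(l) + 5 Cr³⁺(aq)
Q = [Mn²⁺]·[Cr³⁺]^5 / ([MnO₄⁻]·[H⁺]^8·[Cr²⁺]^5); log Q = 22.226.
E = E° − (0.0592/n) log Q = +1.91 − (0.0592/5)(22.226) = +1.647 V.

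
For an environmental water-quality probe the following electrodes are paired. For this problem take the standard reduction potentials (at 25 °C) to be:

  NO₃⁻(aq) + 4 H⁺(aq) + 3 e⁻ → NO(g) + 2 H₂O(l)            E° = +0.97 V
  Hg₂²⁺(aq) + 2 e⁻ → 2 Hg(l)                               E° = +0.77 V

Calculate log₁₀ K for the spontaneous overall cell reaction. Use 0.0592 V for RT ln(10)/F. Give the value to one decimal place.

Cathode: NO₃⁻/NO; anode: Hg₂²⁺/Hg. E°cell = +0.20 V, n = 6.
log K = nE°cell / 0.0592 = (6)(+0.20) / 0.0592 = 20.3.

20.3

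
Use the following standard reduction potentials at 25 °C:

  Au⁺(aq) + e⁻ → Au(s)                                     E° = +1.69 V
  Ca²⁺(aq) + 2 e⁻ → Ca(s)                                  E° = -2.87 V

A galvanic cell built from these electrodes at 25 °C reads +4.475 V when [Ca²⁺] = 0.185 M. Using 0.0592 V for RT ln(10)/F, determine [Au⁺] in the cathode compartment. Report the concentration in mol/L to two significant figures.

Au⁺/Au is the cathode, Ca²⁺/Ca the anode: E°cell = +4.56 V, n = 2.
Overall reaction: 2 Au⁺(aq) + Ca(s) → 2 Au(s) + Ca²⁺(aq); Q = [Ca²⁺]^1/[Au⁺]^2.
From E = E° − (0.0592/n) log Q: log Q = (E° − E)·n/0.0592 = (+4.56 − (+4.475))·2/0.0592 = 2.8716.
So 2·log[Au⁺] = 1·log(0.185) − log Q = -0.7328 − (2.8716) = -3.6044; log[Au⁺] = -3.6044 / 2 = -1.8022; [Au⁺] = 10^(-1.8022) ≈ 0.016 M.

0.016 M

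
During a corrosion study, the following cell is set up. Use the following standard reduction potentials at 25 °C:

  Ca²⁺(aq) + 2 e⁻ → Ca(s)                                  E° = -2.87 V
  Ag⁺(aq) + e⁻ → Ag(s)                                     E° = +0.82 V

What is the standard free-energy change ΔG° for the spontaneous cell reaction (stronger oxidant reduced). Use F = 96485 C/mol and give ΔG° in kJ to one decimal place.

-712.1 kJ

Ag⁺/Ag (E° = +0.82 V) is the cathode; Ca²⁺/Ca (E° = -2.87 V) is the anode, so E°cell = +3.69 V.
Balancing electrons gives n = 2 (lcm of 1 and 2).
ΔG° = −nFE° = −(2)(96485)(+3.69) = -712,059 J = -712.1 kJ.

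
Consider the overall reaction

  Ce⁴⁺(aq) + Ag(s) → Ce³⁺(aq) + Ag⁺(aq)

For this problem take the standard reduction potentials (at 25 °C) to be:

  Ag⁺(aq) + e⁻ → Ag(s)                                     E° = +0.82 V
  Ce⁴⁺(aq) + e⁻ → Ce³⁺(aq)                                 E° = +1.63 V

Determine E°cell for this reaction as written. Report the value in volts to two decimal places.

The Ce⁴⁺/Ce³⁺ couple has the higher reduction potential, so it is the cathode; Ag⁺/Ag is oxidised at the anode.
E°cell = E°(cathode) − E°(anode) = (+1.63) − (+0.82) = +0.81 V.
Since E°cell > 0, the reaction is spontaneous under standard conditions.

+0.81 V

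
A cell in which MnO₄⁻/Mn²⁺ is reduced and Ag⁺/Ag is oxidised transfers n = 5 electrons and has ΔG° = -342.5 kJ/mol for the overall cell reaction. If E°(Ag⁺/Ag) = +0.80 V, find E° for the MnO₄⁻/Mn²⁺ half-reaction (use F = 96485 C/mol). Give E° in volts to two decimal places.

+1.51 V

E°cell = −ΔG°/(nF) = −(-342.5×10³)/((5)(96485)) = +0.710 V.
Since MnO₄⁻/Mn²⁺ is the cathode and Ag⁺/Ag the anode, E°cell = E°(MnO₄⁻/Mn²⁺) − E°(Ag⁺/Ag).
So E°(MnO₄⁻/Mn²⁺) = E°cell + E°(Ag⁺/Ag) = +0.710 + (+0.80) = +1.51 V.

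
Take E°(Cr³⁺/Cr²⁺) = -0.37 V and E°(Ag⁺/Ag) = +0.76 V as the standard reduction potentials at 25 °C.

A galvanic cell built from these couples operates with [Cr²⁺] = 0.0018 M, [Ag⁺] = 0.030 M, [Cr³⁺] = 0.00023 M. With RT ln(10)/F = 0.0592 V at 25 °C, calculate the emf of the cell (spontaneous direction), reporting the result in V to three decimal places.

+1.093 V

Ag⁺/Ag is the cathode (higher E°), Cr³⁺/Cr²⁺ the anode: E°cell = +0.76 − (-0.37) = +1.13 V, n = 1.
Overall: Ag⁺(aq) + Cr²⁺(aq) → Ag(s) + Cr³⁺(aq)
Q = [Cr³⁺] / ([Ag⁺]·[Cr²⁺]); log Q = 0.629.
E = E° − (0.0592/n) log Q = +1.13 − (0.0592/1)(0.629) = +1.093 V.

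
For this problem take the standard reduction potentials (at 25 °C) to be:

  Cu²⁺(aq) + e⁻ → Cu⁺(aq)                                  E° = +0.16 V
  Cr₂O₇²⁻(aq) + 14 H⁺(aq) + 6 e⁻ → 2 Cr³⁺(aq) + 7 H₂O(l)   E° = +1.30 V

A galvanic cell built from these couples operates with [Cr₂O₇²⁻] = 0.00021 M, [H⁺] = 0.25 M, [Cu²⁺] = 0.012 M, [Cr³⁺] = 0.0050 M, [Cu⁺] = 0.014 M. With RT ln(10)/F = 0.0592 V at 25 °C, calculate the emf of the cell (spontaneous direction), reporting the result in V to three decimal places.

+1.070 V

Cr₂O₇²⁻/Cr³⁺ is the cathode (higher E°), Cu²⁺/Cu⁺ the anode: E°cell = +1.30 − (+0.16) = +1.14 V, n = 6.
Overall: Cr₂O₇²⁻(aq) + 14 H⁺(aq) + 6 Cu⁺(aq) → 2 Cr³⁺(aq) + 7 H₂O(l) + 6 Cu²⁺(aq)
Q = [Cr³⁺]^2·[Cu²⁺]^6 / ([Cr₂O₇²⁻]·[H⁺]^14·[Cu⁺]^6); log Q = 7.103.
E = E° − (0.0592/n) log Q = +1.14 − (0.0592/6)(7.103) = +1.070 V.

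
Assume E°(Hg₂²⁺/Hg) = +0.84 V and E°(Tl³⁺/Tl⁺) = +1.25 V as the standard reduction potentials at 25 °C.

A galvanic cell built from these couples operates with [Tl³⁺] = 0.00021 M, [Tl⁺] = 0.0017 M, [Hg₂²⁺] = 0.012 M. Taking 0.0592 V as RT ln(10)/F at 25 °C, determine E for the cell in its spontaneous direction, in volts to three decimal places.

Tl³⁺/Tl⁺ is the cathode (higher E°), Hg₂²⁺/Hg the anode: E°cell = +1.25 − (+0.84) = +0.41 V, n = 2.
Overall: Tl³⁺(aq) + 2 Hg(l) → Tl⁺(aq) + Hg₂²⁺(aq)
Q = [Tl⁺]·[Hg₂²⁺] / ([Tl³⁺]); log Q = -1.013.
E = E° − (0.0592/n) log Q = +0.41 − (0.0592/2)(-1.013) = +0.440 V.

+0.440 V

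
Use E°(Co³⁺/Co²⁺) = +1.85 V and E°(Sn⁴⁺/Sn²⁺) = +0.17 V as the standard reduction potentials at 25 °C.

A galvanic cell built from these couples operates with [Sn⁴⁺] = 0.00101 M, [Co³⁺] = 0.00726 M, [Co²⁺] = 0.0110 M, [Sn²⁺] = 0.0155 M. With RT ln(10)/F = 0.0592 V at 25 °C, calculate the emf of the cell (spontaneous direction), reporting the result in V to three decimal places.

+1.704 V

Co³⁺/Co²⁺ is the cathode (higher E°), Sn⁴⁺/Sn²⁺ the anode: E°cell = +1.85 − (+0.17) = +1.68 V, n = 2.
Overall: 2 Co³⁺(aq) + Sn²⁺(aq) → 2 Co²⁺(aq) + Sn⁴⁺(aq)
Q = [Co²⁺]^2·[Sn⁴⁺] / ([Co³⁺]^2·[Sn²⁺]); log Q = -0.825.
E = E° − (0.0592/n) log Q = +1.68 − (0.0592/2)(-0.825) = +1.704 V.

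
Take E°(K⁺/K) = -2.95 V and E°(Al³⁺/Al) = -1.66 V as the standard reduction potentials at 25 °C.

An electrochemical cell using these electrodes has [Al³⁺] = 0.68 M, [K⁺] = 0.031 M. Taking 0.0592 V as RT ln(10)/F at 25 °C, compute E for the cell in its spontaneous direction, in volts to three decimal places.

Al³⁺/Al is the cathode (higher E°), K⁺/K the anode: E°cell = -1.66 − (-2.95) = +1.29 V, n = 3.
Overall: Al³⁺(aq) + 3 K(s) → Al(s) + 3 K⁺(aq)
Q = [K⁺]^3 / ([Al³⁺]); log Q = -4.358.
E = E° − (0.0592/n) log Q = +1.29 − (0.0592/3)(-4.358) = +1.376 V.

+1.376 V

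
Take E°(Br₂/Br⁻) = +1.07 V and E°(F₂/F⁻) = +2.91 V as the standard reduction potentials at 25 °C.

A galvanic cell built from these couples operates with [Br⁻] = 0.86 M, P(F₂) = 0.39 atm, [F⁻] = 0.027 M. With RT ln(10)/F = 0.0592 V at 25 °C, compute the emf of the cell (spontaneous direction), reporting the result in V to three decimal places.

F₂/F⁻ is the cathode (higher E°), Br₂/Br⁻ the anode: E°cell = +2.91 − (+1.07) = +1.84 V, n = 2.
Overall: F₂(g) + 2 Br⁻(aq) → 2 F⁻(aq) + Br₂(l)
Q = [F⁻]^2 / (P(F₂)·[Br⁻]^2); log Q = -2.597.
E = E° − (0.0592/n) log Q = +1.84 − (0.0592/2)(-2.597) = +1.917 V.

+1.917 V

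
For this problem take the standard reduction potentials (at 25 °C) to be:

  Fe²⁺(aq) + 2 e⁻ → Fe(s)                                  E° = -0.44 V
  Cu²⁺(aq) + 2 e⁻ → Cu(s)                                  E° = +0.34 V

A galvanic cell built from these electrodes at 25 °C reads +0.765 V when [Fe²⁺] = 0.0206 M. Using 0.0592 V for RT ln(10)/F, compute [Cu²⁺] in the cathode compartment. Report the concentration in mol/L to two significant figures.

Cu²⁺/Cu is the cathode, Fe²⁺/Fe the anode: E°cell = +0.78 V, n = 2.
Overall reaction: Cu²⁺(aq) + Fe(s) → Cu(s) + Fe²⁺(aq); Q = [Fe²⁺]^1/[Cu²⁺]^1.
From E = E° − (0.0592/n) log Q: log Q = (E° − E)·n/0.0592 = (+0.78 − (+0.765))·2/0.0592 = 0.5068.
So 1·log[Cu²⁺] = 1·log(0.0206) − log Q = -1.6861 − (0.5068) = -2.1929; [Cu²⁺] = 10^(-2.1929) ≈ 0.0064 M.

0.0064 M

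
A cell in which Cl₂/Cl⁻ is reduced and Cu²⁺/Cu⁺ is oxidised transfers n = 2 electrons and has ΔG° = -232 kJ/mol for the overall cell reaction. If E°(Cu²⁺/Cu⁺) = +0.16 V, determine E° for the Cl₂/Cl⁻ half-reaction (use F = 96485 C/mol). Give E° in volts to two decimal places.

E°cell = −ΔG°/(nF) = −(-232×10³)/((2)(96485)) = +1.202 V.
Since Cl₂/Cl⁻ is the cathode and Cu²⁺/Cu⁺ the anode, E°cell = E°(Cl₂/Cl⁻) − E°(Cu²⁺/Cu⁺).
So E°(Cl₂/Cl⁻) = E°cell + E°(Cu²⁺/Cu⁺) = +1.202 + (+0.16) = +1.36 V.

+1.36 V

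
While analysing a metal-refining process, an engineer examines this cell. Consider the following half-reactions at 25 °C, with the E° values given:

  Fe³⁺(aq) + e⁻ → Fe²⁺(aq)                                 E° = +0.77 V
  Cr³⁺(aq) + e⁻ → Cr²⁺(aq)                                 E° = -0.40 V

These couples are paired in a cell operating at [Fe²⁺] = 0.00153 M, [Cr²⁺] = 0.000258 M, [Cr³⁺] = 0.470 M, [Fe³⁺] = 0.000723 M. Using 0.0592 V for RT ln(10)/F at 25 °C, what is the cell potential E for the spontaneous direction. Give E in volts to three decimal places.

+0.958 V

Fe³⁺/Fe²⁺ is the cathode (higher E°), Cr³⁺/Cr²⁺ the anode: E°cell = +0.77 − (-0.40) = +1.17 V, n = 1.
Overall: Fe³⁺(aq) + Cr²⁺(aq) → Fe²⁺(aq) + Cr³⁺(aq)
Q = [Fe²⁺]·[Cr³⁺] / ([Fe³⁺]·[Cr²⁺]); log Q = 3.586.
E = E° − (0.0592/n) log Q = +1.17 − (0.0592/1)(3.586) = +0.958 V.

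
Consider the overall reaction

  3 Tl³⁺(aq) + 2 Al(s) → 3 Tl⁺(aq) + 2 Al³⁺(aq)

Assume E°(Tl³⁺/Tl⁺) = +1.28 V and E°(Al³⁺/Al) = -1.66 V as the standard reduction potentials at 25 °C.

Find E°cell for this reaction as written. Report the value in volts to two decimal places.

The Tl³⁺/Tl⁺ couple has the higher reduction potential, so it is the cathode; Al³⁺/Al is oxidised at the anode.
E°cell = E°(cathode) − E°(anode) = (+1.28) − (-1.66) = +2.94 V.
Since E°cell > 0, the reaction is spontaneous under standard conditions.

+2.94 V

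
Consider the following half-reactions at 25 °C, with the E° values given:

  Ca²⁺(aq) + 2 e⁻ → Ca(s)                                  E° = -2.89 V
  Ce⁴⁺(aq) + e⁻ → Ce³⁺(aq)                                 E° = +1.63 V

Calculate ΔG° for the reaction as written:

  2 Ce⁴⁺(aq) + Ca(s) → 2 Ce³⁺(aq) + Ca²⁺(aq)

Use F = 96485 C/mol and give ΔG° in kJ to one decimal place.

-872.2 kJ

As written, Ce⁴⁺/Ce³⁺ is reduced (cathode) and Ca²⁺/Ca is oxidised (anode), so E°cell = (+1.63) − (-2.89) = +4.52 V.
Balancing electrons gives n = 2.
ΔG° = −nFE° = −(2)(96485)(+4.52) = -872,224 J = -872.2 kJ.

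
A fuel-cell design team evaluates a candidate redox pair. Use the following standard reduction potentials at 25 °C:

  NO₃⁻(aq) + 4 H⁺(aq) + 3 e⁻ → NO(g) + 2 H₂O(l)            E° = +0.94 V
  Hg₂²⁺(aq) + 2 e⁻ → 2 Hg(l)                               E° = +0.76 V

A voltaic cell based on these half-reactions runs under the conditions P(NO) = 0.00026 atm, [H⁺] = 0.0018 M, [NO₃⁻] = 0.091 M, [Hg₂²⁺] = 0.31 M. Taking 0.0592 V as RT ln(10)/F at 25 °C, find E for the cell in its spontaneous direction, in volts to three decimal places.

+0.029 V

NO₃⁻/NO is the cathode (higher E°), Hg₂²⁺/Hg the anode: E°cell = +0.94 − (+0.76) = +0.18 V, n = 6.
Overall: 2 NO₃⁻(aq) + 8 H⁺(aq) + 6 Hg(l) → 2 NO(g) + 4 H₂O(l) + 3 Hg₂²⁺(aq)
Q = P(NO)^2·[Hg₂²⁺]^3 / ([NO₃⁻]^2·[H⁺]^8); log Q = 15.344.
E = E° − (0.0592/n) log Q = +0.18 − (0.0592/6)(15.344) = +0.029 V.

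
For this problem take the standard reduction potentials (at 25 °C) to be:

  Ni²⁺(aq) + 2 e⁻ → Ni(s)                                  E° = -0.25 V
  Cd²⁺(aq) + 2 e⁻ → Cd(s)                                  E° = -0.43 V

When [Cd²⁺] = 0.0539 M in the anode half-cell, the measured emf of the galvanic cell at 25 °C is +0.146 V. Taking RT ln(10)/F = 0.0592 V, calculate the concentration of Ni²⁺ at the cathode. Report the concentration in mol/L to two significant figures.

Ni²⁺/Ni is the cathode, Cd²⁺/Cd the anode: E°cell = +0.18 V, n = 2.
Overall reaction: Ni²⁺(aq) + Cd(s) → Ni(s) + Cd²⁺(aq); Q = [Cd²⁺]^1/[Ni²⁺]^1.
From E = E° − (0.0592/n) log Q: log Q = (E° − E)·n/0.0592 = (+0.18 − (+0.146))·2/0.0592 = 1.1486.
So 1·log[Ni²⁺] = 1·log(0.0539) − log Q = -1.2684 − (1.1486) = -2.4170; [Ni²⁺] = 10^(-2.4170) ≈ 0.0038 M.

0.0038 M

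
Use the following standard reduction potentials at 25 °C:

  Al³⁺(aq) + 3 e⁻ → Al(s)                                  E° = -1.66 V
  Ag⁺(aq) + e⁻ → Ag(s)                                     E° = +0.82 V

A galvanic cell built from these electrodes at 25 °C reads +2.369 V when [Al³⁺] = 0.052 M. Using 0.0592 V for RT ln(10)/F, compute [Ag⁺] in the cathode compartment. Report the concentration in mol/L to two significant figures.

Ag⁺/Ag is the cathode, Al³⁺/Al the anode: E°cell = +2.48 V, n = 3.
Overall reaction: 3 Ag⁺(aq) + Al(s) → 3 Ag(s) + Al³⁺(aq); Q = [Al³⁺]^1/[Ag⁺]^3.
From E = E° − (0.0592/n) log Q: log Q = (E° − E)·n/0.0592 = (+2.48 − (+2.369))·3/0.0592 = 5.6250.
So 3·log[Ag⁺] = 1·log(0.052) − log Q = -1.2840 − (5.6250) = -6.9090; log[Ag⁺] = -6.9090 / 3 = -2.3030; [Ag⁺] = 10^(-2.3030) ≈ 0.0050 M.

0.0050 M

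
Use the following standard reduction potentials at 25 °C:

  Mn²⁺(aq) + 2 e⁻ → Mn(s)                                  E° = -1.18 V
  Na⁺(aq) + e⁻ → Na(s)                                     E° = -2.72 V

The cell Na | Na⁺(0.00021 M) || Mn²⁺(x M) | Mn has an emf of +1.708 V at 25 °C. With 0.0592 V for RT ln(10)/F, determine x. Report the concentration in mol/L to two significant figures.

Mn²⁺/Mn is the cathode, Na⁺/Na the anode: E°cell = +1.54 V, n = 2.
Overall reaction: Mn²⁺(aq) + 2 Na(s) → Mn(s) + 2 Na⁺(aq); Q = [Na⁺]^2/[Mn²⁺]^1.
From E = E° − (0.0592/n) log Q: log Q = (E° − E)·n/0.0592 = (+1.54 − (+1.708))·2/0.0592 = -5.6757.
So 1·log[Mn²⁺] = 2·log(0.00021) − log Q = -7.3556 − (-5.6757) = -1.6799; [Mn²⁺] = 10^(-1.6799) ≈ 0.021 M.

0.021 M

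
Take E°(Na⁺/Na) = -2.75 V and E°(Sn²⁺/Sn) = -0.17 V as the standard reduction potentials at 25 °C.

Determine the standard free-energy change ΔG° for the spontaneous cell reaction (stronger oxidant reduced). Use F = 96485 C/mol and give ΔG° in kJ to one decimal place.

Sn²⁺/Sn (E° = -0.17 V) is the cathode; Na⁺/Na (E° = -2.75 V) is the anode, so E°cell = +2.58 V.
Balancing electrons gives n = 2 (lcm of 2 and 1).
ΔG° = −nFE° = −(2)(96485)(+2.58) = -497,863 J = -497.9 kJ.

-497.9 kJ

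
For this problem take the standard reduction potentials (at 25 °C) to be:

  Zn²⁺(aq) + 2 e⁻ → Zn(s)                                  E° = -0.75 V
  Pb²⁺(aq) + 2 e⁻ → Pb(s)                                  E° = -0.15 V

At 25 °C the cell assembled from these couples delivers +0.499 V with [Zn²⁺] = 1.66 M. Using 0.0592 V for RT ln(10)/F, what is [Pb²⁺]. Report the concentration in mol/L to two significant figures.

Pb²⁺/Pb is the cathode, Zn²⁺/Zn the anode: E°cell = +0.60 V, n = 2.
Overall reaction: Pb²⁺(aq) + Zn(s) → Pb(s) + Zn²⁺(aq); Q = [Zn²⁺]^1/[Pb²⁺]^1.
From E = E° − (0.0592/n) log Q: log Q = (E° − E)·n/0.0592 = (+0.60 − (+0.499))·2/0.0592 = 3.4122.
So 1·log[Pb²⁺] = 1·log(1.66) − log Q = 0.2201 − (3.4122) = -3.1921; [Pb²⁺] = 10^(-3.1921) ≈ 0.00064 M.

0.00064 M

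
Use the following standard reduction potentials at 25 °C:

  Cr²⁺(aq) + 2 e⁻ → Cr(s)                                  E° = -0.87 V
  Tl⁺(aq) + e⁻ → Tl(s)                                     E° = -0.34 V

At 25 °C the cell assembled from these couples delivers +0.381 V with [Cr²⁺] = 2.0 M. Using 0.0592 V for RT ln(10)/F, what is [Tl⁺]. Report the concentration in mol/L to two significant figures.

0.0043 M

Tl⁺/Tl is the cathode, Cr²⁺/Cr the anode: E°cell = +0.53 V, n = 2.
Overall reaction: 2 Tl⁺(aq) + Cr(s) → 2 Tl(s) + Cr²⁺(aq); Q = [Cr²⁺]^1/[Tl⁺]^2.
From E = E° − (0.0592/n) log Q: log Q = (E° − E)·n/0.0592 = (+0.53 − (+0.381))·2/0.0592 = 5.0338.
So 2·log[Tl⁺] = 1·log(2) − log Q = 0.3010 − (5.0338) = -4.7328; log[Tl⁺] = -4.7328 / 2 = -2.3664; [Tl⁺] = 10^(-2.3664) ≈ 0.0043 M.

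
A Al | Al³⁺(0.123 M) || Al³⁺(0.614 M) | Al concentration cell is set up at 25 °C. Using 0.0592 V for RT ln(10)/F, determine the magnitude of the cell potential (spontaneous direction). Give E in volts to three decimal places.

+0.014 V

For a concentration cell E°cell = 0. The 0.614 M side is the cathode (reduction is favoured where [Al³⁺] is higher).
With n = 3, E = −(0.0592/3) log([Al³⁺]ₐₙ/[Al³⁺]꜀ₐₜ) = −(0.0592/3) log(0.123/0.614) = −(0.0592/3)(-0.698) = +0.014 V.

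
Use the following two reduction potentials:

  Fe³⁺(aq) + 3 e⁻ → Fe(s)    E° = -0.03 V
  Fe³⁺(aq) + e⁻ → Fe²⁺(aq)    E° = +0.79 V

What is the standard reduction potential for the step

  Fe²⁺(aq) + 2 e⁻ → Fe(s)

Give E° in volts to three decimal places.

-0.440 V

Sequential free energies add, so n₃E°₃ = n₁E°₁ + n₂E°₂.
With n₃ = 3, and the known step contributing 1×(+0.79) V, the unknown satisfies 2·E° = 3×(-0.03) − 1×(+0.79) = -0.880.
E° = -0.880 / 2 = -0.440 V.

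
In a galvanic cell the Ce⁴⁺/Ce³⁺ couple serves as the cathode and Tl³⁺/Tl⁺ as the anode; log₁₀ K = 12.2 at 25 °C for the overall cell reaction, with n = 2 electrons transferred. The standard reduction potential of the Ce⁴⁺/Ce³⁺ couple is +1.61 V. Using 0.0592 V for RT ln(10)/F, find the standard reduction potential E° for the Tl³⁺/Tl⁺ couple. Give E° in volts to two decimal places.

E°cell = (0.0592/n)·log K = (0.0592/2)(12.2) = +0.361 V.
Since Ce⁴⁺/Ce³⁺ is the cathode and Tl³⁺/Tl⁺ the anode, E°cell = E°(Ce⁴⁺/Ce³⁺) − E°(Tl³⁺/Tl⁺).
So E°(Tl³⁺/Tl⁺) = E°(Ce⁴⁺/Ce³⁺) − E°cell = (+1.61) − (+0.361) = +1.25 V.

+1.25 V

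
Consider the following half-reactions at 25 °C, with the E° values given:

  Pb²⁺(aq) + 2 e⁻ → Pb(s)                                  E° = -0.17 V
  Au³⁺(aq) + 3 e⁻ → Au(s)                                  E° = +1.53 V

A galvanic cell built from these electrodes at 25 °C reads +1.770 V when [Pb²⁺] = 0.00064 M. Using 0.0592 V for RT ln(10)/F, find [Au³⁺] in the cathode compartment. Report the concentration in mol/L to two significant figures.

Au³⁺/Au is the cathode, Pb²⁺/Pb the anode: E°cell = +1.70 V, n = 6.
Overall reaction: 2 Au³⁺(aq) + 3 Pb(s) → 2 Au(s) + 3 Pb²⁺(aq); Q = [Pb²⁺]^3/[Au³⁺]^2.
From E = E° − (0.0592/n) log Q: log Q = (E° − E)·n/0.0592 = (+1.70 − (+1.770))·6/0.0592 = -7.0946.
So 2·log[Au³⁺] = 3·log(0.00064) − log Q = -9.5815 − (-7.0946) = -2.4869; log[Au³⁺] = -2.4869 / 2 = -1.2434; [Au³⁺] = 10^(-1.2434) ≈ 0.057 M.

0.057 M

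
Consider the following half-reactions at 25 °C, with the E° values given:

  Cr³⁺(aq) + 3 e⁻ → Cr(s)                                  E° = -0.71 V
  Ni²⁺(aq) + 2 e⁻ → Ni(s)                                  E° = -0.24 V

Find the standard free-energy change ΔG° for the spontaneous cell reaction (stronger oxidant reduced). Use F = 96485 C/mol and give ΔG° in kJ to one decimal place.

Ni²⁺/Ni (E° = -0.24 V) is the cathode; Cr³⁺/Cr (E° = -0.71 V) is the anode, so E°cell = +0.47 V.
Balancing electrons gives n = 6 (lcm of 2 and 3).
ΔG° = −nFE° = −(6)(96485)(+0.47) = -272,088 J = -272.1 kJ.

-272.1 kJ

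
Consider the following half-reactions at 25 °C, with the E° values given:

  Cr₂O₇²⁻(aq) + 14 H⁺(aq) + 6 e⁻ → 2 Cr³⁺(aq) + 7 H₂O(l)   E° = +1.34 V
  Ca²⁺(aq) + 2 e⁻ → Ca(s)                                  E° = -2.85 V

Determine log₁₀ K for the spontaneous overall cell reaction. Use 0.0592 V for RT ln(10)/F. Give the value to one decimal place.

Cathode: Cr₂O₇²⁻/Cr³⁺; anode: Ca²⁺/Ca. E°cell = +4.19 V, n = 6.
log K = nE°cell / 0.0592 = (6)(+4.19) / 0.0592 = 424.7.

424.7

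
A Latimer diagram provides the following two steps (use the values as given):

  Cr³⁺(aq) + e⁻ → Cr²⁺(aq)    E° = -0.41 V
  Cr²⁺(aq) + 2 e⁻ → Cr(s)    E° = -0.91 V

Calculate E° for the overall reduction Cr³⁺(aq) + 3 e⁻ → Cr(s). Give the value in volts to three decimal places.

-0.743 V

Adding the free-energy changes (−nFE°) of the two steps gives −n₃FE°₃ = −n₁FE°₁ − n₂FE°₂.
E°₃ = (1×-0.41 + 2×-0.91) / 3 = (-2.230) / 3 = -0.743 V.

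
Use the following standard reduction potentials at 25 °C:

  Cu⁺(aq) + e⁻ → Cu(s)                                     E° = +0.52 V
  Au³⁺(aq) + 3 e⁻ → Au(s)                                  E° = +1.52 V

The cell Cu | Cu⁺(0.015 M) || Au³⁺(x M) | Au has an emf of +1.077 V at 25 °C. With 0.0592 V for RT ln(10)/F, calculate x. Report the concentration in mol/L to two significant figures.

Au³⁺/Au is the cathode, Cu⁺/Cu the anode: E°cell = +1.00 V, n = 3.
Overall reaction: Au³⁺(aq) + 3 Cu(s) → Au(s) + 3 Cu⁺(aq); Q = [Cu⁺]^3/[Au³⁺]^1.
From E = E° − (0.0592/n) log Q: log Q = (E° − E)·n/0.0592 = (+1.00 − (+1.077))·3/0.0592 = -3.9020.
So 1·log[Au³⁺] = 3·log(0.015) − log Q = -5.4717 − (-3.9020) = -1.5697; [Au³⁺] = 10^(-1.5697) ≈ 0.027 M.

0.027 M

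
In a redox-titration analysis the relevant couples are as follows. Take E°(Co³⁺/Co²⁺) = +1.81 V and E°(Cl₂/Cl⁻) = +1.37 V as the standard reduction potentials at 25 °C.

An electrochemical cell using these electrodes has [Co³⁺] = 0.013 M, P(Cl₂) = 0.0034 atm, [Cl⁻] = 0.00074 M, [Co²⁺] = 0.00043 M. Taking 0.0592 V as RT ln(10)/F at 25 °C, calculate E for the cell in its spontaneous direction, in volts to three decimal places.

Co³⁺/Co²⁺ is the cathode (higher E°), Cl₂/Cl⁻ the anode: E°cell = +1.81 − (+1.37) = +0.44 V, n = 2.
Overall: 2 Co³⁺(aq) + 2 Cl⁻(aq) → 2 Co²⁺(aq) + Cl₂(g)
Q = [Co²⁺]^2·P(Cl₂) / ([Co³⁺]^2·[Cl⁻]^2); log Q = 0.832.
E = E° − (0.0592/n) log Q = +0.44 − (0.0592/2)(0.832) = +0.415 V.

+0.415 V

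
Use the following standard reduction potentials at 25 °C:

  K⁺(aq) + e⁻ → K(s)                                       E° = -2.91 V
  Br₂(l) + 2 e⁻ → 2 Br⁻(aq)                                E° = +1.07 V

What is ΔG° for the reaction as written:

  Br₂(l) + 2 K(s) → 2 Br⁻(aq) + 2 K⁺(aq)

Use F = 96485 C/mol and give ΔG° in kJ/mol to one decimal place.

-768.0 kJ/mol

As written, Br₂/Br⁻ is reduced (cathode) and K⁺/K is oxidised (anode), so E°cell = (+1.07) − (-2.91) = +3.98 V.
Balancing electrons gives n = 2.
ΔG° = −nFE° = −(2)(96485)(+3.98) = -768,021 J = -768.0 kJ/mol.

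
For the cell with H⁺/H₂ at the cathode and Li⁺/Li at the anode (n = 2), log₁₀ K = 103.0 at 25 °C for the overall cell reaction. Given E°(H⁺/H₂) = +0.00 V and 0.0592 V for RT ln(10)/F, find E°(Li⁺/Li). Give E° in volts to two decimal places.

E°cell = (0.0592/n)·log K = (0.0592/2)(103.0) = +3.049 V.
Since H⁺/H₂ is the cathode and Li⁺/Li the anode, E°cell = E°(H⁺/H₂) − E°(Li⁺/Li).
So E°(Li⁺/Li) = E°(H⁺/H₂) − E°cell = (+0.00) − (+3.049) = -3.05 V.

-3.05 V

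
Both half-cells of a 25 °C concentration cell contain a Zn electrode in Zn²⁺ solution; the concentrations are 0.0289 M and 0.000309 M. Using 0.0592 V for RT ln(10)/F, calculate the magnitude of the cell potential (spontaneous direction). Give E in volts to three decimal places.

+0.058 V

For a concentration cell E°cell = 0. The 0.0289 M side is the cathode (reduction is favoured where [Zn²⁺] is higher).
With n = 2, E = −(0.0592/2) log([Zn²⁺]ₐₙ/[Zn²⁺]꜀ₐₜ) = −(0.0592/2) log(0.000309/0.0289) = −(0.0592/2)(-1.971) = +0.058 V.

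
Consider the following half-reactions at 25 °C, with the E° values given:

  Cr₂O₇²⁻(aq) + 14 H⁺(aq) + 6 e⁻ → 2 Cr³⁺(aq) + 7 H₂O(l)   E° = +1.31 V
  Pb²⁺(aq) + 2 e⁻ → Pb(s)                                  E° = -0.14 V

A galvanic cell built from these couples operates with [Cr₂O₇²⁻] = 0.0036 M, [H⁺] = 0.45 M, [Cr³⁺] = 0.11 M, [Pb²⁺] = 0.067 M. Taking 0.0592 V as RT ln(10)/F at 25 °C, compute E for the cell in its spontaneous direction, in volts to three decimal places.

+1.432 V

Cr₂O₇²⁻/Cr³⁺ is the cathode (higher E°), Pb²⁺/Pb the anode: E°cell = +1.31 − (-0.14) = +1.45 V, n = 6.
Overall: Cr₂O₇²⁻(aq) + 14 H⁺(aq) + 3 Pb(s) → 2 Cr³⁺(aq) + 7 H₂O(l) + 3 Pb²⁺(aq)
Q = [Cr³⁺]^2·[Pb²⁺]^3 / ([Cr₂O₇²⁻]·[H⁺]^14); log Q = 1.860.
E = E° − (0.0592/n) log Q = +1.45 − (0.0592/6)(1.860) = +1.432 V.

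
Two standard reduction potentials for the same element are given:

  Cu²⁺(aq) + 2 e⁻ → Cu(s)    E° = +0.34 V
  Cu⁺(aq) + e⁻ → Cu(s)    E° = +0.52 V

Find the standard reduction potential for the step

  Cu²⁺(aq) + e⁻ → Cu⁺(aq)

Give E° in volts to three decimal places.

+0.160 V

Sequential free energies add, so n₃E°₃ = n₁E°₁ + n₂E°₂.
With n₃ = 2, and the known step contributing 1×(+0.52) V, the unknown satisfies 1·E° = 2×(+0.34) − 1×(+0.52) = +0.160.
E° = +0.160 / 1 = +0.160 V.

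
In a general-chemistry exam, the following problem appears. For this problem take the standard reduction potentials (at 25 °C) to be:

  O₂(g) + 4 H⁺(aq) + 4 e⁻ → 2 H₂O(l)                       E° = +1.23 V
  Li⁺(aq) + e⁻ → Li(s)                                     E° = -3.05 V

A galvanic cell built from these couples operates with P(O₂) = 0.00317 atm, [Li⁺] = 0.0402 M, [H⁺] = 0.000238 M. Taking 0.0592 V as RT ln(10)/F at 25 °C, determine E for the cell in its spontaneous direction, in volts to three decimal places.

O₂/H₂O is the cathode (higher E°), Li⁺/Li the anode: E°cell = +1.23 − (-3.05) = +4.28 V, n = 4.
Overall: O₂(g) + 4 H⁺(aq) + 4 Li(s) → 2 H₂O(l) + 4 Li⁺(aq)
Q = [Li⁺]^4 / (P(O₂)·[H⁺]^4); log Q = 11.410.
E = E° − (0.0592/n) log Q = +4.28 − (0.0592/4)(11.410) = +4.111 V.

+4.111 V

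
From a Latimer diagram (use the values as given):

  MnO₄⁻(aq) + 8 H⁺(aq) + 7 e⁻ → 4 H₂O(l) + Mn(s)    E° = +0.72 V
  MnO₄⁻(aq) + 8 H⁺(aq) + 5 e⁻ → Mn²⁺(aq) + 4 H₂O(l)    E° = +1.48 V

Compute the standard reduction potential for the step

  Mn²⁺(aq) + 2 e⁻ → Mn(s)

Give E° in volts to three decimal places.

-1.180 V

Sequential free energies add, so n₃E°₃ = n₁E°₁ + n₂E°₂.
With n₃ = 7, and the known step contributing 5×(+1.48) V, the unknown satisfies 2·E° = 7×(+0.72) − 5×(+1.48) = -2.360.
E° = -2.360 / 2 = -1.180 V.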